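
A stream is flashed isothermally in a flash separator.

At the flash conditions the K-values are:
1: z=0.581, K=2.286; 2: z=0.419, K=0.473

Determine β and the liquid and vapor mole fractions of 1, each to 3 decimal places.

Rachford–Rice: g(β) = Σ zᵢ(Kᵢ−1)/(1+β(Kᵢ−1)) = 0.
g(0) = ΣzᵢKᵢ − 1 = 0.526 and g(1) = 1 − Σzᵢ/Kᵢ = -0.140, so a root lies in (0, 1).
Iterate (Newton) starting at β = 0.58:
  β = 0.580: g = 0.1099, g' = -0.557 → β = 0.778
  β = 0.778: g = -0.0005, g' = -0.574 → β = 0.777
Converged at β = 0.777.
Compositions from xᵢ = zᵢ/(1+β(Kᵢ−1)), yᵢ = Kᵢxᵢ:
  1: x = 0.291, y = 0.664
  2: x = 0.709, y = 0.336

β = 0.777, x_1 = 0.291, y_1 = 0.664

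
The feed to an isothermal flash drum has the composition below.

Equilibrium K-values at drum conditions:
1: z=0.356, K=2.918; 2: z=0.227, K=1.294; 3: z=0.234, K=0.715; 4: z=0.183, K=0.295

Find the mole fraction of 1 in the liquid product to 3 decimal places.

x_1 = 0.150

Material balance + equilibrium reduce to Σ zᵢ(Kᵢ−1)/(1+ψ(Kᵢ−1)) = 0.
g(0) = ΣzᵢKᵢ − 1 = 0.554 and g(1) = 1 − Σzᵢ/Kᵢ = -0.245, so a root lies in (0, 1).
Newton–Raphson from ψ = 0.5:
  ψ = 0.500: g = 0.1297, g' = -0.599 → ψ = 0.717
  ψ = 0.717: g = -0.0018, g' = -0.647 → ψ = 0.714
Converged at ψ = 0.714.
Compositions from xᵢ = zᵢ/(1+ψ(Kᵢ−1)), yᵢ = Kᵢxᵢ:
  1: x = 0.150, y = 0.439
  2: x = 0.188, y = 0.243
  3: x = 0.294, y = 0.210
  4: x = 0.368, y = 0.109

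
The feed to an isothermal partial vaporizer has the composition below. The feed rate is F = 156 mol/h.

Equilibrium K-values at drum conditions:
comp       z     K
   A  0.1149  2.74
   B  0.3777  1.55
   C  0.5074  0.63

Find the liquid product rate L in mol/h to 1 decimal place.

Iterate (Newton) starting at ψ = 0.5:
  ψ = 0.5000: g = 0.03949, g' = -0.2743 → ψ = 0.6439
  ψ = 0.6439: g = 0.00123, g' = -0.2594 → ψ = 0.6487
Converged at ψ = 0.6487.
Then V = ψ·F = 0.6487·156 = 101.2 mol/h and L = F − V = 54.8 mol/h.

L = 54.8 mol/h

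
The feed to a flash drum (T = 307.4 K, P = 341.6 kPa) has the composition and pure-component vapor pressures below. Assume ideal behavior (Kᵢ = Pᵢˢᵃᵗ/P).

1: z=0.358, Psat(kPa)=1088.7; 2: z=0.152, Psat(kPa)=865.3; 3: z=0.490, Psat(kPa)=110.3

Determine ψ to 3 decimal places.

Raoult's law: Kᵢ = Pᵢˢᵃᵗ/P = Pᵢˢᵃᵗ/341.6.
  K_1 = 1088.7/341.6 = 3.18706, K_2 = 865.3/341.6 = 2.53308, K_3 = 110.3/341.6 = 0.32289
Let ψ = V/F and solve Σ zᵢ(Kᵢ−1)/(1+ψ(Kᵢ−1)) = 0.
g(0) = ΣzᵢKᵢ − 1 = 0.684 and g(1) = 1 − Σzᵢ/Kᵢ = -0.690, so a root lies in (0, 1).
Iterate (Newton) starting at ψ = 0.41:
  ψ = 0.410: g = 0.0966, g' = -1.041 → ψ = 0.503
  ψ = 0.503: g = 0.0015, g' = -1.019 → ψ = 0.504
Converged at ψ = 0.504.

ψ = 0.504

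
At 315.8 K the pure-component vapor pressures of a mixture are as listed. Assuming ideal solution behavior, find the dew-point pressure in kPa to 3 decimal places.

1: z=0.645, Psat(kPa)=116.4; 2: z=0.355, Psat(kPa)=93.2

Pdew = 106.949 kPa

At the dew point ψ → 1, so Σzᵢ/Kᵢ = 1 with Kᵢ = Pᵢˢᵃᵗ/P ⇒ 1/P = Σzᵢ/Pᵢˢᵃᵗ.
1/P = 0.645/116.4 + 0.355/93.2 = 0.009350 ⇒ P = 106.949 kPa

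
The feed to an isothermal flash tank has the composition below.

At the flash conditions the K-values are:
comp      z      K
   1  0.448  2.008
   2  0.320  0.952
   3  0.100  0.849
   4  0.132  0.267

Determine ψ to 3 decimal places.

ψ = 0.768

Let ψ = V/F and solve Σ zᵢ(Kᵢ−1)/(1+ψ(Kᵢ−1)) = 0.
g(0) = ΣzᵢKᵢ − 1 = 0.324 and g(1) = 1 − Σzᵢ/Kᵢ = -0.171, so a root lies in (0, 1).
Newton–Raphson from ψ = 0.52:
  ψ = 0.520: g = 0.1078, g' = -0.385 → ψ = 0.800
  ψ = 0.800: g = -0.0172, g' = -0.558 → ψ = 0.769
  ψ = 0.769: g = -0.0006, g' = -0.521 → ψ = 0.768
Converged at ψ = 0.768.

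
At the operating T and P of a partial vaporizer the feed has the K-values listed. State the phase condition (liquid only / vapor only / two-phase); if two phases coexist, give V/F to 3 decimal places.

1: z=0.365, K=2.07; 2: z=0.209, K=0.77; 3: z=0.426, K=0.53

two-phase, V/F = 0.329

ΣzᵢKᵢ = 1.142; Σzᵢ/Kᵢ = 1.252.
Both exceed 1, so a two-phase solution exists.
Material balance + equilibrium reduce to Σ zᵢ(Kᵢ−1)/(1+ψ(Kᵢ−1)) = 0.
Newton iteration, ψ⁰ = 0.33:
  ψ = 0.330: g = -0.0004, g' = -0.373 → ψ = 0.329
Converged at ψ = 0.329.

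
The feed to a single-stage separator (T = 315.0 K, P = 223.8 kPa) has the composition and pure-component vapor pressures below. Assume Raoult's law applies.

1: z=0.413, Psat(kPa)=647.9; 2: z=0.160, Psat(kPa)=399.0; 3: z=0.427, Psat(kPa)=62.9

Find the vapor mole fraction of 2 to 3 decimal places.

Raoult's law: Kᵢ = Pᵢˢᵃᵗ/P = Pᵢˢᵃᵗ/223.8.
  K_1 = 647.9/223.8 = 2.89500, K_2 = 399.0/223.8 = 1.78284, K_3 = 62.9/223.8 = 0.28105
Rachford–Rice: g(V/F) = Σ zᵢ(Kᵢ−1)/(1+V/F(Kᵢ−1)) = 0.
Check two-phase: ΣzᵢKᵢ = 1.601 > 1 and Σzᵢ/Kᵢ = 1.752 > 1, so g(0) = 0.601 > 0 and g(1) = -0.752 < 0.
Newton–Raphson from V/F = 0.5:
  V/F = 0.500: g = 0.0126, g' = -0.980 → V/F = 0.513
Converged at V/F = 0.513.
Compositions from xᵢ = zᵢ/(1+V/F(Kᵢ−1)), yᵢ = Kᵢxᵢ:
  1: x = 0.209, y = 0.606
  2: x = 0.114, y = 0.204
  3: x = 0.676, y = 0.190

y_2 = 0.204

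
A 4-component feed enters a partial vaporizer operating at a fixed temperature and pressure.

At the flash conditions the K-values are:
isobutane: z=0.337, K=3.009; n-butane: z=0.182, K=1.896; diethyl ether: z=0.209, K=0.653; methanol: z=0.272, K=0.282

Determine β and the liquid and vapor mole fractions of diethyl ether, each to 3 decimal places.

β = 0.573, x_diethyl ether = 0.261, y_diethyl ether = 0.170

Newton iteration, β⁰ = 0.63:
  β = 0.630: g = -0.0464, g' = -0.833 → β = 0.574
  β = 0.574: g = -0.0009, g' = -0.802 → β = 0.573
Converged at β = 0.573.
Compositions from xᵢ = zᵢ/(1+β(Kᵢ−1)), yᵢ = Kᵢxᵢ:
  isobutane: x = 0.157, y = 0.471
  n-butane: x = 0.120, y = 0.228
  diethyl ether: x = 0.261, y = 0.170
  methanol: x = 0.462, y = 0.130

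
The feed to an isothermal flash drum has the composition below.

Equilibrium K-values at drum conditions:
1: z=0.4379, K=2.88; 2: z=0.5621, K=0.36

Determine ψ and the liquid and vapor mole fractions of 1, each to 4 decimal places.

ψ = 0.3852, x_1 = 0.2540, y_1 = 0.7314

Binary case is linear: z₁(K₁−1)(1+ψ(K₂−1)) + z₂(K₂−1)(1+ψ(K₁−1)) = 0
⇒ ψ = [z₁(K₁−1)+z₂(K₂−1)] / [−(K₁−1)(K₂−1)] = 0.46351/1.20320 = 0.3852
Compositions from xᵢ = zᵢ/(1+ψ(Kᵢ−1)), yᵢ = Kᵢxᵢ:
  1: x = 0.2540, y = 0.7314
  2: x = 0.7460, y = 0.2686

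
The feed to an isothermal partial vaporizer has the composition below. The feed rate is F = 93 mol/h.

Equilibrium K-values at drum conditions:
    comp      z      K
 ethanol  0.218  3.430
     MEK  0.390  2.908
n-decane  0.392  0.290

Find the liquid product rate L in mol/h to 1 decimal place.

Newton iteration, V/F⁰ = 0.5:
  V/F = 0.500: g = 0.1885, g' = -1.109 → V/F = 0.670
  V/F = 0.670: g = -0.0026, g' = -1.179 → V/F = 0.668
Converged at V/F = 0.668.
Then V = V/F·F = 0.6677·93 = 62.1 mol/h and L = F − V = 30.9 mol/h.

L = 30.9 mol/h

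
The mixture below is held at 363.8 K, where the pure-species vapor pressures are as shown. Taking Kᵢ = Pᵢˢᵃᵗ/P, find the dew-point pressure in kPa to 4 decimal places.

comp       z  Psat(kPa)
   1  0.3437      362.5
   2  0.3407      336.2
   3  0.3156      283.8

Pdew = 325.3542 kPa

At the dew point ψ → 1, so Σzᵢ/Kᵢ = 1 with Kᵢ = Pᵢˢᵃᵗ/P ⇒ 1/P = Σzᵢ/Pᵢˢᵃᵗ.
1/P = 0.3437/362.5 + 0.3407/336.2 + 0.3156/283.8 = 0.0030736 ⇒ P = 325.3542 kPa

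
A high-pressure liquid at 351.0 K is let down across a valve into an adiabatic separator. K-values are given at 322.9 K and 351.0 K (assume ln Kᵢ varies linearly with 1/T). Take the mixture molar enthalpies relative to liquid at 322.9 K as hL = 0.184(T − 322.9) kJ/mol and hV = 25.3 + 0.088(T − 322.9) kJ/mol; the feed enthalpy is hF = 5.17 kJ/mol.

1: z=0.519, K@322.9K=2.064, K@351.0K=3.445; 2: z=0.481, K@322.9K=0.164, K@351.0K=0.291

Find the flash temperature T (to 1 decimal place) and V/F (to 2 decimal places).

Adiabatic flash: solve Rachford–Rice at each trial T, then check hF = ψ·hV(T) + (1−ψ)·hL(T).
  T = 322.9 K: K = (2.064, 0.164), RR gives ψ = 0.169, H_out = 4.269 kJ/mol
  T = 351.0 K: K = (3.445, 0.291), RR gives ψ = 0.535, H_out = 17.269 kJ/mol
  T = 336.9 K: K = (2.693, 0.221), RR gives ψ = 0.382, H_out = 11.726 kJ/mol
  T = 329.9 K: K = (2.364, 0.191), RR gives ψ = 0.289, H_out = 8.402 kJ/mol
  T = 326.4 K: K = (2.211, 0.177), RR gives ψ = 0.233, H_out = 6.470 kJ/mol
  T = 324.6 K: K = (2.134, 0.170), RR gives ψ = 0.201, H_out = 5.377 kJ/mol
Linear interpolation between T = 322.9 (H_out = 4.269) and T = 324.6 (H_out = 5.377) on hF = 5.17 gives T ≈ 324.3 K, at which ψ = 0.20.

T = 324.3 K, V/F = 0.20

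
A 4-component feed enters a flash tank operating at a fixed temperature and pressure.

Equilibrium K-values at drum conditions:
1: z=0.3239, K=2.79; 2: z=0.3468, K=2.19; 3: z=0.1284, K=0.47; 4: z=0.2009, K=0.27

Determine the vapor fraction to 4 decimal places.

ψ = 0.7794

Let ψ = V/F and solve Σ zᵢ(Kᵢ−1)/(1+ψ(Kᵢ−1)) = 0.
g(0) = ΣzᵢKᵢ − 1 = 0.7778 and g(1) = 1 − Σzᵢ/Kᵢ = -0.2917, so a root lies in (0, 1).
Newton–Raphson from ψ = 0.5:
  ψ = 0.5000: g = 0.24115, g' = -0.8143 → ψ = 0.7961
  ψ = 0.7961: g = -0.01690, g' = -1.0242 → ψ = 0.7796
  ψ = 0.7796: g = -0.00025, g' = -0.9944 → ψ = 0.7794
Converged at ψ = 0.7794.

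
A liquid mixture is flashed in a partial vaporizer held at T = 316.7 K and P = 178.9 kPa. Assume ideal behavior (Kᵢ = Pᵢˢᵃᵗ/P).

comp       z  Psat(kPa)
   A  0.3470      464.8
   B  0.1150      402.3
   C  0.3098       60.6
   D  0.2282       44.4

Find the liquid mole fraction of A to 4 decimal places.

x_A = 0.2339

Raoult's law: Kᵢ = Pᵢˢᵃᵗ/P = Pᵢˢᵃᵗ/178.9.
  K_A = 464.8/178.9 = 2.598099, K_B = 402.3/178.9 = 2.248742, K_C = 60.6/178.9 = 0.338737, K_D = 44.4/178.9 = 0.248183
Rachford–Rice: g(ψ) = Σ zᵢ(Kᵢ−1)/(1+ψ(Kᵢ−1)) = 0.
g(0) = ΣzᵢKᵢ − 1 = 0.3217 and g(1) = 1 − Σzᵢ/Kᵢ = -1.0188, so a root lies in (0, 1).
Newton–Raphson from ψ = 0.5:
  ψ = 0.5000: g = -0.18430, g' = -0.9753 → ψ = 0.3110
  ψ = 0.3110: g = -0.00797, g' = -0.9229 → ψ = 0.3024
Converged at ψ = 0.3024.
Compositions from xᵢ = zᵢ/(1+ψ(Kᵢ−1)), yᵢ = Kᵢxᵢ:
  A: x = 0.2339, y = 0.6078
  B: x = 0.0835, y = 0.1877
  C: x = 0.3872, y = 0.1312
  D: x = 0.2953, y = 0.0733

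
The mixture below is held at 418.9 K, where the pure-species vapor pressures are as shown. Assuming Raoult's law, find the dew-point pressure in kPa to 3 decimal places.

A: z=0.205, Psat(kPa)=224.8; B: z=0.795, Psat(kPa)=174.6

Pdew = 182.976 kPa

At the dew point ψ → 1, so Σzᵢ/Kᵢ = 1 with Kᵢ = Pᵢˢᵃᵗ/P ⇒ 1/P = Σzᵢ/Pᵢˢᵃᵗ.
1/P = 0.205/224.8 + 0.795/174.6 = 0.005465 ⇒ P = 182.976 kPa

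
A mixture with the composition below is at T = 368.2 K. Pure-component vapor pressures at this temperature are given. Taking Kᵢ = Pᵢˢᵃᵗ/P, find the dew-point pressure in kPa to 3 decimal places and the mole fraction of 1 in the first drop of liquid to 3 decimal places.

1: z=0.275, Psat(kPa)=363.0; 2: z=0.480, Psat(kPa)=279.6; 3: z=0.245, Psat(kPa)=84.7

At the dew point ψ → 1, so Σzᵢ/Kᵢ = 1 with Kᵢ = Pᵢˢᵃᵗ/P ⇒ 1/P = Σzᵢ/Pᵢˢᵃᵗ.
1/P = 0.275/363.0 + 0.480/279.6 + 0.245/84.7 = 0.005367 ⇒ P = 186.328 kPa
xᵢ = zᵢP/Pᵢˢᵃᵗ ⇒ x_1 = 0.275·186.328/363.0 = 0.141

Pdew = 186.328 kPa, x_1 = 0.141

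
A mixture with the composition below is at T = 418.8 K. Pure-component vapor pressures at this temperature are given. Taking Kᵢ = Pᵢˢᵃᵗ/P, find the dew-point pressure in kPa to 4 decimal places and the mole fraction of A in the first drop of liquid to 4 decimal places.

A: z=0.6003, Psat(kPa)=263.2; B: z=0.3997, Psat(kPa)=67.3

At the dew point ψ → 1, so Σzᵢ/Kᵢ = 1 with Kᵢ = Pᵢˢᵃᵗ/P ⇒ 1/P = Σzᵢ/Pᵢˢᵃᵗ.
1/P = 0.6003/263.2 + 0.3997/67.3 = 0.0082199 ⇒ P = 121.6567 kPa
xᵢ = zᵢP/Pᵢˢᵃᵗ ⇒ x_A = 0.6003·121.6567/263.2 = 0.2775

Pdew = 121.6567 kPa, x_A = 0.2775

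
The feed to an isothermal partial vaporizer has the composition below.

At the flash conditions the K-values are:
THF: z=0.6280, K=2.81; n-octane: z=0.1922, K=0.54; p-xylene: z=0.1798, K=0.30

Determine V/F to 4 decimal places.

Material balance + equilibrium reduce to Σ zᵢ(Kᵢ−1)/(1+V/F(Kᵢ−1)) = 0.
Check two-phase: ΣzᵢKᵢ = 1.9224 > 1 and Σzᵢ/Kᵢ = 1.1787 > 1, so g(0) = 0.9224 > 0 and g(1) = -0.1787 < 0.
Iterate (Newton) starting at V/F = 0.33:
  V/F = 0.3300: g = 0.44372, g' = -1.0119 → V/F = 0.7685
  V/F = 0.7685: g = 0.06625, g' = -0.8699 → V/F = 0.8447
  V/F = 0.8447: g = -0.00303, g' = -0.9578 → V/F = 0.8415
Converged at V/F = 0.8415.

V/F = 0.8415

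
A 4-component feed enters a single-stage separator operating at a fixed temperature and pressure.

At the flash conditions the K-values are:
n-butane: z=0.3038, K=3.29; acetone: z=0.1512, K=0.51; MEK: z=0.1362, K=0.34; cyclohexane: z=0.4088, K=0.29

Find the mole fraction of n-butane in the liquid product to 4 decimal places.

Material balance + equilibrium reduce to Σ zᵢ(Kᵢ−1)/(1+β(Kᵢ−1)) = 0.
Feasibility: ΣzᵢKᵢ = 1.2415, Σzᵢ/Kᵢ = 2.1991 — both > 1, two phases present.
Newton–Raphson from β = 0.5:
  β = 0.5000: g = -0.35796, g' = -1.0375 → β = 0.1550
  β = 0.1550: g = 0.00704, g' = -1.2442 → β = 0.1606
  β = 0.1606: g = 0.00004, g' = -1.2311 → β = 0.1607
Converged at β = 0.1607.
Compositions from xᵢ = zᵢ/(1+β(Kᵢ−1)), yᵢ = Kᵢxᵢ:
  n-butane: x = 0.2221, y = 0.7307
  acetone: x = 0.1641, y = 0.0837
  MEK: x = 0.1524, y = 0.0518
  cyclohexane: x = 0.4614, y = 0.1338

x_n-butane = 0.2221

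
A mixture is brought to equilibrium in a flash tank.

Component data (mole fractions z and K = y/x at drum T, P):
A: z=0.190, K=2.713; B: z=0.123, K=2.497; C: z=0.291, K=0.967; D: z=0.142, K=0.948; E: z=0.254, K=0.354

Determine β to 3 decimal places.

Let β = V/F and solve Σ zᵢ(Kᵢ−1)/(1+β(Kᵢ−1)) = 0.
Feasibility: ΣzᵢKᵢ = 1.329, Σzᵢ/Kᵢ = 1.288 — both > 1, two phases present.
Iterate (Newton) starting at β = 0.53:
  β = 0.530: g = 0.0064, g' = -0.485 → β = 0.543
Converged at β = 0.543.

β = 0.543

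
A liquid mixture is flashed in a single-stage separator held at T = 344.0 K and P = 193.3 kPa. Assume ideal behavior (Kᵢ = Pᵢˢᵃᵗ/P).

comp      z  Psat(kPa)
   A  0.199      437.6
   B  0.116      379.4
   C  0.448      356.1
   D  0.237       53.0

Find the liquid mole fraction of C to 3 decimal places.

Raoult's law: Kᵢ = Pᵢˢᵃᵗ/P = Pᵢˢᵃᵗ/193.3.
  K_A = 437.6/193.3 = 2.26384, K_B = 379.4/193.3 = 1.96275, K_C = 356.1/193.3 = 1.84221, K_D = 53.0/193.3 = 0.27419
Material balance + equilibrium reduce to Σ zᵢ(Kᵢ−1)/(1+ψ(Kᵢ−1)) = 0.
Check two-phase: ΣzᵢKᵢ = 1.568 > 1 and Σzᵢ/Kᵢ = 1.255 > 1, so g(0) = 0.568 > 0 and g(1) = -0.255 < 0.
Newton–Raphson from ψ = 0.5:
  ψ = 0.500: g = 0.2250, g' = -0.633 → ψ = 0.855
  ψ = 0.855: g = -0.0522, g' = -1.081 → ψ = 0.807
  ψ = 0.807: g = -0.0033, g' = -0.952 → ψ = 0.804
Converged at ψ = 0.804.
Compositions from xᵢ = zᵢ/(1+ψ(Kᵢ−1)), yᵢ = Kᵢxᵢ:
  A: x = 0.099, y = 0.224
  B: x = 0.065, y = 0.128
  C: x = 0.267, y = 0.492
  D: x = 0.569, y = 0.156

x_C = 0.267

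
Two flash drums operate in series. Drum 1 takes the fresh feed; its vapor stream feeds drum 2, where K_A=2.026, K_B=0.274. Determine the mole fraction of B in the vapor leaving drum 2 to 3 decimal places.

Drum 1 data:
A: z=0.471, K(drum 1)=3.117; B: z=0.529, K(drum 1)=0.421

Drum 1:
Material balance + equilibrium reduce to Σ zᵢ(Kᵢ−1)/(1+ψ₁(Kᵢ−1)) = 0.
Feasibility: ΣzᵢKᵢ = 1.691, Σzᵢ/Kᵢ = 1.408 — both > 1, two phases present.
Binary case is linear: z₁(K₁−1)(1+ψ₁(K₂−1)) + z₂(K₂−1)(1+ψ₁(K₁−1)) = 0
⇒ ψ₁ = [z₁(K₁−1)+z₂(K₂−1)] / [−(K₁−1)(K₂−1)] = 0.6908/1.2257 = 0.564
Drum-1 compositions:
  A: x = 0.215, y = 0.669
  B: x = 0.785, y = 0.331
Drum-2 feed = drum-1 vapor: z₂ = (0.6694, 0.3306).
Drum 2:
Material balance + equilibrium reduce to Σ zᵢ(Kᵢ−1)/(1+ψ₂(Kᵢ−1)) = 0.
g(0) = ΣzᵢKᵢ − 1 = 0.447 and g(1) = 1 − Σzᵢ/Kᵢ = -0.537, so a root lies in (0, 1).
Iterate (Newton) starting at ψ₂ = 0.5:
  ψ₂ = 0.500: g = 0.0772, g' = -0.737 → ψ₂ = 0.605
  ψ₂ = 0.605: g = -0.0040, g' = -0.822 → ψ₂ = 0.600
Converged at ψ₂ = 0.600.
  A: x = 0.414, y = 0.840
  B: x = 0.586, y = 0.160

y_B (drum 2) = 0.160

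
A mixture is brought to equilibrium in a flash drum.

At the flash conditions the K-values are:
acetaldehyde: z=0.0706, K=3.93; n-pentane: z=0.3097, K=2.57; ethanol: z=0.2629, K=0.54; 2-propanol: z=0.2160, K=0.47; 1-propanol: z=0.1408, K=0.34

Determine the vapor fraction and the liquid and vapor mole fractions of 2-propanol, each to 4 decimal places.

Rachford–Rice: g(ψ) = Σ zᵢ(Kᵢ−1)/(1+ψ(Kᵢ−1)) = 0.
g(0) = ΣzᵢKᵢ − 1 = 0.3647 and g(1) = 1 − Σzᵢ/Kᵢ = -0.4990, so a root lies in (0, 1).
Newton–Raphson from ψ = 0.5:
  ψ = 0.5000: g = -0.09520, g' = -0.6821 → ψ = 0.3604
  ψ = 0.3604: g = 0.00270, g' = -0.7330 → ψ = 0.3641
Converged at ψ = 0.3641.
Compositions from xᵢ = zᵢ/(1+ψ(Kᵢ−1)), yᵢ = Kᵢxᵢ:
  acetaldehyde: x = 0.0342, y = 0.1342
  n-pentane: x = 0.1970, y = 0.5064
  ethanol: x = 0.3158, y = 0.1705
  2-propanol: x = 0.2677, y = 0.1258
  1-propanol: x = 0.1853, y = 0.0630

ψ = 0.3641, x_2-propanol = 0.2677, y_2-propanol = 0.1258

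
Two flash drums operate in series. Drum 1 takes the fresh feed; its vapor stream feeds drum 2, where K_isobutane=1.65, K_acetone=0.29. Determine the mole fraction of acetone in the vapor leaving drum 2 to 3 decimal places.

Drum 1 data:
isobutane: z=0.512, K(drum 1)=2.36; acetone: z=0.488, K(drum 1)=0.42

y_acetone (drum 2) = 0.139

Drum 1:
Let ψ₁ = V/F and solve Σ zᵢ(Kᵢ−1)/(1+ψ₁(Kᵢ−1)) = 0.
g(0) = ΣzᵢKᵢ − 1 = 0.413 and g(1) = 1 − Σzᵢ/Kᵢ = -0.379, so a root lies in (0, 1).
Binary case is linear: z₁(K₁−1)(1+ψ₁(K₂−1)) + z₂(K₂−1)(1+ψ₁(K₁−1)) = 0
⇒ ψ₁ = [z₁(K₁−1)+z₂(K₂−1)] / [−(K₁−1)(K₂−1)] = 0.4133/0.7888 = 0.524
Drum-1 compositions:
  isobutane: x = 0.299, y = 0.706
  acetone: x = 0.701, y = 0.294
Drum-2 feed = drum-1 vapor: z₂ = (0.7056, 0.2944).
Drum 2:
Material balance + equilibrium reduce to Σ zᵢ(Kᵢ−1)/(1+ψ₂(Kᵢ−1)) = 0.
g(0) = ΣzᵢKᵢ − 1 = 0.250 and g(1) = 1 − Σzᵢ/Kᵢ = -0.443, so a root lies in (0, 1).
Binary case is linear: z₁(K₁−1)(1+ψ₂(K₂−1)) + z₂(K₂−1)(1+ψ₂(K₁−1)) = 0
⇒ ψ₂ = [z₁(K₁−1)+z₂(K₂−1)] / [−(K₁−1)(K₂−1)] = 0.2496/0.4615 = 0.541
  isobutane: x = 0.522, y = 0.861
  acetone: x = 0.478, y = 0.139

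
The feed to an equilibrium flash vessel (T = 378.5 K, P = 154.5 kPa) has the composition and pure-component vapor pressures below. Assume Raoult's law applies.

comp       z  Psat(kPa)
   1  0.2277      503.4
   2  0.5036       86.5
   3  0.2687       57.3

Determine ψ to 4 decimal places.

ψ = 0.1073

Raoult's law: Kᵢ = Pᵢˢᵃᵗ/P = Pᵢˢᵃᵗ/154.5.
  K_1 = 503.4/154.5 = 3.258252, K_2 = 86.5/154.5 = 0.559871, K_3 = 57.3/154.5 = 0.370874
Material balance + equilibrium reduce to Σ zᵢ(Kᵢ−1)/(1+ψ(Kᵢ−1)) = 0.
Feasibility: ΣzᵢKᵢ = 1.1235, Σzᵢ/Kᵢ = 1.6939 — both > 1, two phases present.
Newton–Raphson from ψ = 0.5:
  ψ = 0.5000: g = -0.28931, g' = -0.6429 → ψ = 0.0500
  ψ = 0.0500: g = 0.06087, g' = -1.1529 → ψ = 0.1028
  ψ = 0.1028: g = 0.00445, g' = -0.9935 → ψ = 0.1073
Converged at ψ = 0.1073.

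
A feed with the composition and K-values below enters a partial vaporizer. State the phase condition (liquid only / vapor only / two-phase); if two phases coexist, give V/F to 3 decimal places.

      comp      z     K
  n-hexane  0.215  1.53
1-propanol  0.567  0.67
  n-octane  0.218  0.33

liquid only

ΣzᵢKᵢ = 0.781; Σzᵢ/Kᵢ = 1.647.
Since ΣzᵢKᵢ < 1 the mixture is below its bubble point — single liquid phase.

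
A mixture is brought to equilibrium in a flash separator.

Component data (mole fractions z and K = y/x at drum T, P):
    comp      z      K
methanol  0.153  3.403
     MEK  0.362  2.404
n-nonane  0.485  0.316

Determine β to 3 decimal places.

Let β = V/F and solve Σ zᵢ(Kᵢ−1)/(1+β(Kᵢ−1)) = 0.
g(0) = ΣzᵢKᵢ − 1 = 0.544 and g(1) = 1 − Σzᵢ/Kᵢ = -0.730, so a root lies in (0, 1).
Newton–Raphson from β = 0.38:
  β = 0.380: g = 0.0754, g' = -0.959 → β = 0.459
Converged at β = 0.459.

β = 0.459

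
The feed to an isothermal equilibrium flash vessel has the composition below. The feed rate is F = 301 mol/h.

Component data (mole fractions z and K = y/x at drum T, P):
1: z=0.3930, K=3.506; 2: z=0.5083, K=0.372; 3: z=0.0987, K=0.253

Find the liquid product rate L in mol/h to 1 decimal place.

Material balance + equilibrium reduce to Σ zᵢ(Kᵢ−1)/(1+ψ(Kᵢ−1)) = 0.
Check two-phase: ΣzᵢKᵢ = 1.5919 > 1 and Σzᵢ/Kᵢ = 1.8686 > 1, so g(0) = 0.5919 > 0 and g(1) = -0.8686 < 0.
Iterate (Newton) starting at ψ = 0.5:
  ψ = 0.5000: g = -0.14588, g' = -1.0525 → ψ = 0.3614
  ψ = 0.3614: g = 0.00288, g' = -1.1184 → ψ = 0.3640
Converged at ψ = 0.3640.
Then V = ψ·F = 0.3640·301 = 109.6 mol/h and L = F − V = 191.4 mol/h.

L = 191.4 mol/h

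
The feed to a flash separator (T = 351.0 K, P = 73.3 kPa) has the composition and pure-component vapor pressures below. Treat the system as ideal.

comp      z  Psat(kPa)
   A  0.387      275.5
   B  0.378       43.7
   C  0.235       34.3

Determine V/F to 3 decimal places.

V/F = 0.626

Raoult's law: Kᵢ = Pᵢˢᵃᵗ/P = Pᵢˢᵃᵗ/73.3.
  K_A = 275.5/73.3 = 3.75853, K_B = 43.7/73.3 = 0.59618, K_C = 34.3/73.3 = 0.46794
Rachford–Rice: g(V/F) = Σ zᵢ(Kᵢ−1)/(1+V/F(Kᵢ−1)) = 0.
Check two-phase: ΣzᵢKᵢ = 1.790 > 1 and Σzᵢ/Kᵢ = 1.239 > 1, so g(0) = 0.790 > 0 and g(1) = -0.239 < 0.
Newton–Raphson from V/F = 0.7:
  V/F = 0.700: g = -0.0478, g' = -0.632 → V/F = 0.624
  V/F = 0.624: g = 0.0008, g' = -0.657 → V/F = 0.626
Converged at V/F = 0.626.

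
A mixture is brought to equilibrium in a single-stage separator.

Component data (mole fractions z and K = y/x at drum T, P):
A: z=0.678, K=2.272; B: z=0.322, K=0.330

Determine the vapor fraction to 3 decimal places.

ψ = 0.759

Material balance + equilibrium reduce to Σ zᵢ(Kᵢ−1)/(1+ψ(Kᵢ−1)) = 0.
g(0) = ΣzᵢKᵢ − 1 = 0.647 and g(1) = 1 − Σzᵢ/Kᵢ = -0.274, so a root lies in (0, 1).
Newton iteration, ψ⁰ = 0.5:
  ψ = 0.500: g = 0.2027, g' = -0.737 → ψ = 0.775
  ψ = 0.775: g = -0.0146, g' = -0.904 → ψ = 0.759
Converged at ψ = 0.759.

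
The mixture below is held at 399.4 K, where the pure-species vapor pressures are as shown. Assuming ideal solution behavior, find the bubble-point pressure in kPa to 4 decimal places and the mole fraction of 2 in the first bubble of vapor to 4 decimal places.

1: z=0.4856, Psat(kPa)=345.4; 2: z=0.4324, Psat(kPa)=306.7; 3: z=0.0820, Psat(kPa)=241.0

Pbub = 320.1053 kPa, y_2 = 0.4143

At the bubble point ψ → 0, so ΣzᵢKᵢ = 1 with Kᵢ = Pᵢˢᵃᵗ/P ⇒ P = ΣzᵢPᵢˢᵃᵗ.
P = 0.4856·345.4 + 0.4324·306.7 + 0.0820·241.0 = 320.1053 kPa
yᵢ = zᵢPᵢˢᵃᵗ/P ⇒ y_2 = 0.4324·306.7/320.1053 = 0.4143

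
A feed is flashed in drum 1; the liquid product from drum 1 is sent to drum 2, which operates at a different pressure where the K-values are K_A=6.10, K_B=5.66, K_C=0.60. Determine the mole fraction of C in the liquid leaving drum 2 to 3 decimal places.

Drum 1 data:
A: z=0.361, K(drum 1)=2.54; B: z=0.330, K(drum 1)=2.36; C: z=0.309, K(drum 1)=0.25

Drum 1:
Rachford–Rice: g(ψ₁) = Σ zᵢ(Kᵢ−1)/(1+ψ₁(Kᵢ−1)) = 0.
g(0) = ΣzᵢKᵢ − 1 = 0.773 and g(1) = 1 − Σzᵢ/Kᵢ = -0.518, so a root lies in (0, 1).
Newton iteration, ψ₁⁰ = 0.58:
  ψ₁ = 0.580: g = 0.1344, g' = -0.974 → ψ₁ = 0.718
  ψ₁ = 0.718: g = -0.0110, g' = -1.165 → ψ₁ = 0.708
Converged at ψ₁ = 0.708.
Drum-1 compositions:
  A: x = 0.173, y = 0.439
  B: x = 0.168, y = 0.397
  C: x = 0.659, y = 0.165
Drum-2 feed = drum-1 liquid: z₂ = (0.1726, 0.1681, 0.6593).
Drum 2:
Iterate (Newton) starting at ψ₂ = 0.5:
  ψ₂ = 0.500: g = 0.1536, g' = -0.850 → ψ₂ = 0.681
  ψ₂ = 0.681: g = 0.0223, g' = -0.634 → ψ₂ = 0.716
  ψ₂ = 0.716: g = 0.0004, g' = -0.609 → ψ₂ = 0.717
Converged at ψ₂ = 0.717.
  A: x = 0.037, y = 0.226
  B: x = 0.039, y = 0.219
  C: x = 0.924, y = 0.555

x_C (drum 2) = 0.924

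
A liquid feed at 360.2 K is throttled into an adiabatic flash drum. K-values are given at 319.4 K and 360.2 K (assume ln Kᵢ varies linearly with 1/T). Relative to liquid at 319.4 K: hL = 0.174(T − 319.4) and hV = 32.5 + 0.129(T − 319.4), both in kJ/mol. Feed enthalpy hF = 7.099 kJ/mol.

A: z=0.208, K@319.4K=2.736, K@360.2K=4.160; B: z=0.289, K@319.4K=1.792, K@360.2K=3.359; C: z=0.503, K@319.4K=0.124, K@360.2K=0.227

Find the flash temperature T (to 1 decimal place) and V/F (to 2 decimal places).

Adiabatic flash: solve Rachford–Rice at each trial T, then check hF = ψ·hV(T) + (1−ψ)·hL(T).
  T = 319.4 K: K = (2.736, 1.792, 0.124), RR gives ψ = 0.135, H_out = 4.375 kJ/mol
  T = 360.2 K: K = (4.160, 3.359, 0.227), RR gives ψ = 0.454, H_out = 21.023 kJ/mol
  T = 339.8 K: K = (3.416, 2.500, 0.171), RR gives ψ = 0.327, H_out = 13.863 kJ/mol
  T = 329.6 K: K = (3.068, 2.128, 0.146), RR gives ψ = 0.243, H_out = 9.567 kJ/mol
  T = 324.5 K: K = (2.900, 1.955, 0.135), RR gives ψ = 0.193, H_out = 7.111 kJ/mol
  T = 321.9 K: K = (2.816, 1.871, 0.129), RR gives ψ = 0.164, H_out = 5.755 kJ/mol
  T = 323.2 K: K = (2.858, 1.913, 0.132), RR gives ψ = 0.179, H_out = 6.443 kJ/mol
Linear interpolation between T = 323.2 (H_out = 6.443) and T = 324.5 (H_out = 7.111) on hF = 7.099 gives T ≈ 324.5 K, at which ψ = 0.19.

T = 324.5 K, V/F = 0.19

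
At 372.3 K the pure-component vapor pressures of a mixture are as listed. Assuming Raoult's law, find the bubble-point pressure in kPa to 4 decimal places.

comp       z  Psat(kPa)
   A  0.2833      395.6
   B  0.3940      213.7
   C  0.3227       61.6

Pbub = 216.1496 kPa

At the bubble point ψ → 0, so ΣzᵢKᵢ = 1 with Kᵢ = Pᵢˢᵃᵗ/P ⇒ P = ΣzᵢPᵢˢᵃᵗ.
P = 0.2833·395.6 + 0.3940·213.7 + 0.3227·61.6 = 216.1496 kPa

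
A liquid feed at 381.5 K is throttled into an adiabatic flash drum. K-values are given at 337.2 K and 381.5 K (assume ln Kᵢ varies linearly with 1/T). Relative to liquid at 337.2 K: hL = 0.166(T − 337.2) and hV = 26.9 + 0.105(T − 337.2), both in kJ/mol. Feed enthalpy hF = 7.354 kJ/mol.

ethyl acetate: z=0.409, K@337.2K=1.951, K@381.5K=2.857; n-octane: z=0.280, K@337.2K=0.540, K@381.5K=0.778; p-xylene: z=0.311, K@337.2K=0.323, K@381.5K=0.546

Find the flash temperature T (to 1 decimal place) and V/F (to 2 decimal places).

Adiabatic flash: solve Rachford–Rice at each trial T, then check hF = ψ·hV(T) + (1−ψ)·hL(T).
  T = 337.2 K: K = (1.951, 0.540, 0.323), RR gives ψ = 0.089, H_out = 2.407 kJ/mol
  T = 381.5 K: K = (2.857, 0.778, 0.546), RR gives ψ = 0.820, H_out = 27.204 kJ/mol
  T = 359.4 K: K = (2.390, 0.656, 0.427), RR gives ψ = 0.442, H_out = 14.969 kJ/mol
  T = 348.3 K: K = (2.166, 0.597, 0.373), RR gives ψ = 0.273, H_out = 8.990 kJ/mol
  T = 342.8 K: K = (2.059, 0.568, 0.348), RR gives ψ = 0.185, H_out = 5.845 kJ/mol
  T = 345.6 K: K = (2.113, 0.583, 0.361), RR gives ψ = 0.230, H_out = 7.469 kJ/mol
  T = 344.2 K: K = (2.086, 0.576, 0.354), RR gives ψ = 0.208, H_out = 6.664 kJ/mol
Linear interpolation between T = 344.2 (H_out = 6.664) and T = 345.6 (H_out = 7.469) on hF = 7.354 gives T ≈ 345.4 K, at which ψ = 0.23.

T = 345.4 K, V/F = 0.23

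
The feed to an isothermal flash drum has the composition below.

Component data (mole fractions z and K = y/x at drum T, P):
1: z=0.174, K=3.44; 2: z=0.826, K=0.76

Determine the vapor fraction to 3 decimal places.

ψ = 0.386

Material balance + equilibrium reduce to Σ zᵢ(Kᵢ−1)/(1+ψ(Kᵢ−1)) = 0.
Feasibility: ΣzᵢKᵢ = 1.226, Σzᵢ/Kᵢ = 1.137 — both > 1, two phases present.
Iterate (Newton) starting at ψ = 0.45:
  ψ = 0.450: g = -0.0199, g' = -0.295 → ψ = 0.383
  ψ = 0.383: g = 0.0013, g' = -0.335 → ψ = 0.386
Converged at ψ = 0.386.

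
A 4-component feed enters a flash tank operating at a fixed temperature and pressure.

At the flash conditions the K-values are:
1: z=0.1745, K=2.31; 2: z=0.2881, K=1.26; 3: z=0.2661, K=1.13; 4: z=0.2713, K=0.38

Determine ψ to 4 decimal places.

Rachford–Rice: g(ψ) = Σ zᵢ(Kᵢ−1)/(1+ψ(Kᵢ−1)) = 0.
Check two-phase: ΣzᵢKᵢ = 1.1699 > 1 and Σzᵢ/Kᵢ = 1.2536 > 1, so g(0) = 0.1699 > 0 and g(1) = -0.2536 < 0.
Newton iteration, ψ⁰ = 0.48:
  ψ = 0.4800: g = 0.00003, g' = -0.3436 → ψ = 0.4801
Converged at ψ = 0.4801.

ψ = 0.4801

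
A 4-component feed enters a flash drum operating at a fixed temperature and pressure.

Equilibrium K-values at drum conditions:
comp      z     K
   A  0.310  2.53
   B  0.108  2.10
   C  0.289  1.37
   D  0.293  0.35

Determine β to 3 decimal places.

β = 0.747

Newton iteration, β⁰ = 0.5:
  β = 0.500: g = 0.1535, g' = -0.587 → β = 0.761
  β = 0.761: g = -0.0099, g' = -0.703 → β = 0.747
Converged at β = 0.747.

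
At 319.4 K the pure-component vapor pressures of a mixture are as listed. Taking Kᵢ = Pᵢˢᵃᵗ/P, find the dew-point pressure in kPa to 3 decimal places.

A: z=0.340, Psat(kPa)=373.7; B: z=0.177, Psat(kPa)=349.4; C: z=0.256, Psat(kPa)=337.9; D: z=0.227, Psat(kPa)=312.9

Pdew = 344.888 kPa

At the dew point ψ → 1, so Σzᵢ/Kᵢ = 1 with Kᵢ = Pᵢˢᵃᵗ/P ⇒ 1/P = Σzᵢ/Pᵢˢᵃᵗ.
1/P = 0.340/373.7 + 0.177/349.4 + 0.256/337.9 + 0.227/312.9 = 0.002899 ⇒ P = 344.888 kPa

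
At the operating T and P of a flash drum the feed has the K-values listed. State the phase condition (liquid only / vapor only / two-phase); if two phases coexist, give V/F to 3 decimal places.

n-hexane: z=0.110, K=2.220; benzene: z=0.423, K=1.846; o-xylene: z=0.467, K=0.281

two-phase, V/F = 0.233

ΣzᵢKᵢ = 1.156; Σzᵢ/Kᵢ = 1.941.
Both exceed 1, so a two-phase solution exists.
Material balance + equilibrium reduce to Σ zᵢ(Kᵢ−1)/(1+ψ(Kᵢ−1)) = 0.
Iterate (Newton) starting at ψ = 0.43:
  ψ = 0.430: g = -0.1356, g' = -0.739 → ψ = 0.247
  ψ = 0.247: g = -0.0088, g' = -0.661 → ψ = 0.233
Converged at ψ = 0.233.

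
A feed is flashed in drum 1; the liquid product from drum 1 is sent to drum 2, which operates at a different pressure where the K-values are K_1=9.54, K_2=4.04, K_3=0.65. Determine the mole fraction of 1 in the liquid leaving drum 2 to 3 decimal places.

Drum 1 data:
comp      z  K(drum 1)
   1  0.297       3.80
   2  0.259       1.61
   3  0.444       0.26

Drum 1:
Newton–Raphson from ψ₁ = 0.39:
  ψ₁ = 0.390: g = 0.0633, g' = -1.075 → ψ₁ = 0.449
Converged at ψ₁ = 0.449.
Drum-1 compositions:
  1: x = 0.132, y = 0.500
  2: x = 0.203, y = 0.327
  3: x = 0.665, y = 0.173
Drum-2 feed = drum-1 liquid: z₂ = (0.1315, 0.2033, 0.6652).
Drum 2:
Newton iteration, ψ₂⁰ = 0.5:
  ψ₂ = 0.500: g = 0.1761, g' = -0.761 → ψ₂ = 0.731
  ψ₂ = 0.731: g = 0.0337, g' = -0.511 → ψ₂ = 0.798
  ψ₂ = 0.798: g = 0.0013, g' = -0.474 → ψ₂ = 0.800
Converged at ψ₂ = 0.800.
  1: x = 0.017, y = 0.160
  2: x = 0.059, y = 0.239
  3: x = 0.924, y = 0.601

x_1 (drum 2) = 0.017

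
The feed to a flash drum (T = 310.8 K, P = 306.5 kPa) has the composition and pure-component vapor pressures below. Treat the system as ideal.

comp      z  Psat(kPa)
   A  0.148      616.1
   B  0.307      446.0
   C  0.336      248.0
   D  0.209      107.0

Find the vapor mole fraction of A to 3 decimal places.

y_A = 0.228

Raoult's law: Kᵢ = Pᵢˢᵃᵗ/P = Pᵢˢᵃᵗ/306.5.
  K_A = 616.1/306.5 = 2.01011, K_B = 446.0/306.5 = 1.45514, K_C = 248.0/306.5 = 0.80914, K_D = 107.0/306.5 = 0.34910
Rachford–Rice: g(ψ) = Σ zᵢ(Kᵢ−1)/(1+ψ(Kᵢ−1)) = 0.
g(0) = ΣzᵢKᵢ − 1 = 0.089 and g(1) = 1 − Σzᵢ/Kᵢ = -0.299, so a root lies in (0, 1).
Iterate (Newton) starting at ψ = 0.5:
  ψ = 0.500: g = -0.0594, g' = -0.318 → ψ = 0.313
  ψ = 0.313: g = -0.0033, g' = -0.289 → ψ = 0.302
Converged at ψ = 0.302.
Compositions from xᵢ = zᵢ/(1+ψ(Kᵢ−1)), yᵢ = Kᵢxᵢ:
  A: x = 0.113, y = 0.228
  B: x = 0.270, y = 0.393
  C: x = 0.357, y = 0.289
  D: x = 0.260, y = 0.091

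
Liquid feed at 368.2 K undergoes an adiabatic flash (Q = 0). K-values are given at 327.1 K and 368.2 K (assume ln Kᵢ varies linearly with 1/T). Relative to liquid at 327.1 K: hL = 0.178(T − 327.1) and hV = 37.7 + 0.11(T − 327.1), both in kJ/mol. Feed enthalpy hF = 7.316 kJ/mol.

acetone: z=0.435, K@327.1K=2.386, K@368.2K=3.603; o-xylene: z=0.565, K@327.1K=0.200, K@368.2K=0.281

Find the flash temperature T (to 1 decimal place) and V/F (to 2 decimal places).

T = 331.5 K, V/F = 0.17

Adiabatic flash: solve Rachford–Rice at each trial T, then check hF = ψ·hV(T) + (1−ψ)·hL(T).
  T = 327.1 K: K = (2.386, 0.200), RR gives ψ = 0.136, H_out = 5.131 kJ/mol
  T = 368.2 K: K = (3.603, 0.281), RR gives ψ = 0.388, H_out = 20.857 kJ/mol
  T = 347.6 K: K = (2.966, 0.239), RR gives ψ = 0.285, H_out = 13.981 kJ/mol
  T = 337.4 K: K = (2.671, 0.219), RR gives ψ = 0.219, H_out = 9.942 kJ/mol
  T = 332.2 K: K = (2.525, 0.210), RR gives ψ = 0.180, H_out = 7.627 kJ/mol
  T = 329.6 K: K = (2.454, 0.205), RR gives ψ = 0.158, H_out = 6.386 kJ/mol
  T = 330.9 K: K = (2.489, 0.207), RR gives ψ = 0.169, H_out = 7.014 kJ/mol
Linear interpolation between T = 330.9 (H_out = 7.014) and T = 332.2 (H_out = 7.627) on hF = 7.316 gives T ≈ 331.5 K, at which ψ = 0.17.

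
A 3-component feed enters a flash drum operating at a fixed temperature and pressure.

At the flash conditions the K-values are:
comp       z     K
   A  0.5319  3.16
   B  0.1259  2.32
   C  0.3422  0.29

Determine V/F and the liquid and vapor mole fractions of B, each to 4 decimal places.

V/F = 0.7519, x_B = 0.0632, y_B = 0.1466

Rachford–Rice: g(V/F) = Σ zᵢ(Kᵢ−1)/(1+V/F(Kᵢ−1)) = 0.
g(0) = ΣzᵢKᵢ − 1 = 1.0721 and g(1) = 1 − Σzᵢ/Kᵢ = -0.4026, so a root lies in (0, 1).
Newton–Raphson from V/F = 0.5:
  V/F = 0.5000: g = 0.27579, g' = -1.0679 → V/F = 0.7583
  V/F = 0.7583: g = -0.00770, g' = -1.2209 → V/F = 0.7520
  V/F = 0.7520: g = -0.00004, g' = -1.2096 → V/F = 0.7519
Converged at V/F = 0.7519.
Compositions from xᵢ = zᵢ/(1+V/F(Kᵢ−1)), yᵢ = Kᵢxᵢ:
  A: x = 0.2027, y = 0.6405
  B: x = 0.0632, y = 0.1466
  C: x = 0.7341, y = 0.2129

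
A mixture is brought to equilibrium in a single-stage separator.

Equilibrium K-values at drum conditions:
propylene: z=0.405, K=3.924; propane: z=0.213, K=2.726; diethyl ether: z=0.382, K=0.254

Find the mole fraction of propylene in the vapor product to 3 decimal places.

Material balance + equilibrium reduce to Σ zᵢ(Kᵢ−1)/(1+ψ(Kᵢ−1)) = 0.
Feasibility: ΣzᵢKᵢ = 2.267, Σzᵢ/Kᵢ = 1.685 — both > 1, two phases present.
Newton–Raphson from ψ = 0.57:
  ψ = 0.570: g = 0.1336, g' = -1.292 → ψ = 0.673
  ψ = 0.673: g = -0.0038, g' = -1.387 → ψ = 0.671
Converged at ψ = 0.671.
Compositions from xᵢ = zᵢ/(1+ψ(Kᵢ−1)), yᵢ = Kᵢxᵢ:
  propylene: x = 0.137, y = 0.537
  propane: x = 0.099, y = 0.269
  diethyl ether: x = 0.765, y = 0.194

y_propylene = 0.537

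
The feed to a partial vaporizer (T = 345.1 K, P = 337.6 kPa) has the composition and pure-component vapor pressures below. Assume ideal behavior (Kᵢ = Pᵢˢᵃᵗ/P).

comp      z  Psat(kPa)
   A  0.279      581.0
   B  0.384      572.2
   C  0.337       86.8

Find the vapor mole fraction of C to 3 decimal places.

Raoult's law: Kᵢ = Pᵢˢᵃᵗ/P = Pᵢˢᵃᵗ/337.6.
  K_A = 581.0/337.6 = 1.72097, K_B = 572.2/337.6 = 1.69491, K_C = 86.8/337.6 = 0.25711
Rachford–Rice: g(V/F) = Σ zᵢ(Kᵢ−1)/(1+V/F(Kᵢ−1)) = 0.
Feasibility: ΣzᵢKᵢ = 1.218, Σzᵢ/Kᵢ = 1.699 — both > 1, two phases present.
Iterate (Newton) starting at V/F = 0.5:
  V/F = 0.500: g = -0.0524, g' = -0.651 → V/F = 0.420
  V/F = 0.420: g = -0.0027, g' = -0.589 → V/F = 0.415
Converged at V/F = 0.415.
Compositions from xᵢ = zᵢ/(1+V/F(Kᵢ−1)), yᵢ = Kᵢxᵢ:
  A: x = 0.215, y = 0.370
  B: x = 0.298, y = 0.505
  C: x = 0.487, y = 0.125

y_C = 0.125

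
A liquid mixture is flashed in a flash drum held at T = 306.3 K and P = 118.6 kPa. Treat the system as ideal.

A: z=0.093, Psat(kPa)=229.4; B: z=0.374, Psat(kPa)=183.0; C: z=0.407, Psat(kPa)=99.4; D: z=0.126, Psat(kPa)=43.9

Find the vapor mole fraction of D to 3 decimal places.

Raoult's law: Kᵢ = Pᵢˢᵃᵗ/P = Pᵢˢᵃᵗ/118.6.
  K_A = 229.4/118.6 = 1.93423, K_B = 183.0/118.6 = 1.54300, K_C = 99.4/118.6 = 0.83811, K_D = 43.9/118.6 = 0.37015
Rachford–Rice: g(V/F) = Σ zᵢ(Kᵢ−1)/(1+V/F(Kᵢ−1)) = 0.
Feasibility: ΣzᵢKᵢ = 1.145, Σzᵢ/Kᵢ = 1.116 — both > 1, two phases present.
Newton iteration, V/F⁰ = 0.5:
  V/F = 0.500: g = 0.0314, g' = -0.225 → V/F = 0.640
  V/F = 0.640: g = -0.0013, g' = -0.246 → V/F = 0.634
Converged at V/F = 0.634.
Compositions from xᵢ = zᵢ/(1+V/F(Kᵢ−1)), yᵢ = Kᵢxᵢ:
  A: x = 0.058, y = 0.113
  B: x = 0.278, y = 0.429
  C: x = 0.454, y = 0.380
  D: x = 0.210, y = 0.078

y_D = 0.078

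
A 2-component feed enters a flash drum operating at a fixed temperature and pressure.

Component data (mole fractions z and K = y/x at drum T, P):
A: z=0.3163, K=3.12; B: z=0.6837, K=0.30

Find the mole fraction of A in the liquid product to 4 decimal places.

Newton–Raphson from V/F = 0.5:
  V/F = 0.5000: g = -0.41078, g' = -1.1279 → V/F = 0.1358
  V/F = 0.1358: g = -0.00822, g' = -1.2661 → V/F = 0.1293
  V/F = 0.1293: g = 0.00005, g' = -1.2807 → V/F = 0.1294
Converged at V/F = 0.1294.
Compositions from xᵢ = zᵢ/(1+V/F(Kᵢ−1)), yᵢ = Kᵢxᵢ:
  A: x = 0.2482, y = 0.7745
  B: x = 0.7518, y = 0.2255

x_A = 0.2482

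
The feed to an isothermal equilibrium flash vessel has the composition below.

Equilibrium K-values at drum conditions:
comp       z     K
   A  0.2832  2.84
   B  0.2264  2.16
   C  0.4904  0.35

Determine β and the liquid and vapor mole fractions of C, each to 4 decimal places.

β = 0.4585, x_C = 0.6986, y_C = 0.2445

Iterate (Newton) starting at β = 0.55:
  β = 0.5500: g = -0.07680, g' = -0.8523 → β = 0.4599
  β = 0.4599: g = -0.00116, g' = -0.8324 → β = 0.4585
Converged at β = 0.4585.
Compositions from xᵢ = zᵢ/(1+β(Kᵢ−1)), yᵢ = Kᵢxᵢ:
  A: x = 0.1536, y = 0.4363
  B: x = 0.1478, y = 0.3192
  C: x = 0.6986, y = 0.2445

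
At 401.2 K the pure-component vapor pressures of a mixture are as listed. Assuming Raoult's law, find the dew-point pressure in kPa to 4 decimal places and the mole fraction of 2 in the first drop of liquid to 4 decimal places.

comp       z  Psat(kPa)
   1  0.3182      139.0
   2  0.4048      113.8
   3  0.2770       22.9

At the dew point ψ → 1, so Σzᵢ/Kᵢ = 1 with Kᵢ = Pᵢˢᵃᵗ/P ⇒ 1/P = Σzᵢ/Pᵢˢᵃᵗ.
1/P = 0.3182/139.0 + 0.4048/113.8 + 0.2770/22.9 = 0.0179424 ⇒ P = 55.7339 kPa
xᵢ = zᵢP/Pᵢˢᵃᵗ ⇒ x_2 = 0.4048·55.7339/113.8 = 0.1983

Pdew = 55.7339 kPa, x_2 = 0.1983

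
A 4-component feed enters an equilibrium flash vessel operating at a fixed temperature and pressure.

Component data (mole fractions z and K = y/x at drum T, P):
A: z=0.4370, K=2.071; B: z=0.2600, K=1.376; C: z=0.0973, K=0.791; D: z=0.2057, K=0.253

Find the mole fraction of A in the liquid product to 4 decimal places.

Newton iteration, V/F⁰ = 0.5:
  V/F = 0.5000: g = 0.11912, g' = -0.5364 → V/F = 0.7221
  V/F = 0.7221: g = -0.01674, g' = -0.7291 → V/F = 0.6991
  V/F = 0.6991: g = -0.00039, g' = -0.6957 → V/F = 0.6986
Converged at V/F = 0.6986.
Compositions from xᵢ = zᵢ/(1+V/F(Kᵢ−1)), yᵢ = Kᵢxᵢ:
  A: x = 0.2500, y = 0.5177
  B: x = 0.2059, y = 0.2833
  C: x = 0.1139, y = 0.0901
  D: x = 0.4302, y = 0.1088

x_A = 0.2500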